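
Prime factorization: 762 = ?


762 / 2 = 381
381 / 3 = 127
127 / 127 = 1
762 = 2 × 3 × 127


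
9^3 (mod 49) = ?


9^1 mod 49 = 9
9^2 mod 49 = 32
9^3 mod 49 = 43


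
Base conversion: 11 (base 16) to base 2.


11 (base 16) = 17 (decimal)
17 (decimal) = 10001 (base 2)


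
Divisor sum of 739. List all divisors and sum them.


Divisors of 739: 1, 739
Sum = 1 + 739 = 740

σ(739) = 740


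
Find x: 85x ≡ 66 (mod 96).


GCD(85, 96) = 1, unique solution
a^(-1) mod 96 = 61
x = 61 * 66 mod 96 = 90

x ≡ 90 (mod 96)


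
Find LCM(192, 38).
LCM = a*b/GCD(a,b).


GCD(192, 38) = 2
LCM = 192*38/2 = 7296/2 = 3648

LCM = 3648


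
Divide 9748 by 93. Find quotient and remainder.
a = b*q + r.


9748 = 93 * 104 + 76
Check: 9672 + 76 = 9748

q = 104, r = 76


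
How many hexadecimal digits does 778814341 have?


778814341 in base 16 = 2E6BC385
Number of digits = 8

8 digits (base 16)


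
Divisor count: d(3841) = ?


3841 = 23^1 × 167^1
d(3841) = (1+1) × (1+1) = 4

4 divisors


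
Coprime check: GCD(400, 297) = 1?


Euclidean algorithm:
400 = 1 * 297 + 103
297 = 2 * 103 + 91
103 = 1 * 91 + 12
91 = 7 * 12 + 7
12 = 1 * 7 + 5
7 = 1 * 5 + 2
5 = 2 * 2 + 1
2 = 2 * 1 + 0
GCD(400, 297) = 1

Yes, coprime (GCD = 1)


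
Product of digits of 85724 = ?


8 × 5 × 7 × 2 × 4 = 2240


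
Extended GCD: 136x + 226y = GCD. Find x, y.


Tabular extended Euclidean (each row: r = 136*s + 226*t):
r=136, s=1, t=0
r=226, s=0, t=1
q=0: r=136, s=1, t=0   [136*(1) + 226*(0) = 136]
q=1: r=90, s=-1, t=1   [136*(-1) + 226*(1) = 90]
q=1: r=46, s=2, t=-1   [136*(2) + 226*(-1) = 46]
q=1: r=44, s=-3, t=2   [136*(-3) + 226*(2) = 44]
q=1: r=2, s=5, t=-3   [136*(5) + 226*(-3) = 2]
q=22: r=0, s=-113, t=68   [136*(-113) + 226*(68) = 0]
GCD = 2; from the row with r=2: x=5, y=-3
Check: 136*(5) + 226*(-3) = 680 - 678 = 2

GCD = 2, x = 5, y = -3


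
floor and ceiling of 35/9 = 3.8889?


35/9 = 3.8889
floor = 3
ceil = 4

floor = 3, ceil = 4


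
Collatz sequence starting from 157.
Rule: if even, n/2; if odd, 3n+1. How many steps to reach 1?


157 → 472 → 236 → 118 → 59 → 178 → 89 → 268 → 134 → 67 → 202 → 101 → 304 → 152 → 76 → 38 → 19 → 58 → 29 → 88 → 44 → 22 → 11 → 34 → 17 → 52 → 26 → 13 → 40 → 20 → 10 → 5 → 16 → 8 → 4 → 2 → 1
Total steps = 36

36 steps


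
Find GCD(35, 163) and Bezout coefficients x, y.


Tabular extended Euclidean (each row: r = 35*s + 163*t):
r=35, s=1, t=0
r=163, s=0, t=1
q=0: r=35, s=1, t=0   [35*(1) + 163*(0) = 35]
q=4: r=23, s=-4, t=1   [35*(-4) + 163*(1) = 23]
q=1: r=12, s=5, t=-1   [35*(5) + 163*(-1) = 12]
q=1: r=11, s=-9, t=2   [35*(-9) + 163*(2) = 11]
q=1: r=1, s=14, t=-3   [35*(14) + 163*(-3) = 1]
q=11: r=0, s=-163, t=35   [35*(-163) + 163*(35) = 0]
GCD = 1; from the row with r=1: x=14, y=-3
Check: 35*(14) + 163*(-3) = 490 - 489 = 1

GCD = 1, x = 14, y = -3


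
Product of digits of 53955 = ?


5 × 3 × 9 × 5 × 5 = 3375


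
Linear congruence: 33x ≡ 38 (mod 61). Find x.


GCD(33, 61) = 1, unique solution
a^(-1) mod 61 = 37
x = 37 * 38 mod 61 = 3

x ≡ 3 (mod 61)


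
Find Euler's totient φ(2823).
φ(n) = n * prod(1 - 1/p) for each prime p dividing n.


2823 = 3 × 941
Prime factors: 3, 941
φ(2823) = 2823 × (1-1/3) × (1-1/941)
= 2823 × 2/3 × 940/941 = 1880

φ(2823) = 1880


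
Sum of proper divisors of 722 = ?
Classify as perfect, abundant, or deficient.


Proper divisors: 1, 2, 19, 38, 361
Sum = 1 + 2 + 19 + 38 + 361 = 421
421 < 722 → deficient

s(722) = 421 (deficient)


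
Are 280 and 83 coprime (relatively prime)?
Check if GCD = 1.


Euclidean algorithm:
280 = 3 * 83 + 31
83 = 2 * 31 + 21
31 = 1 * 21 + 10
21 = 2 * 10 + 1
10 = 10 * 1 + 0
GCD(280, 83) = 1

Yes, coprime (GCD = 1)


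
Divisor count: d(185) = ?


185 = 5^1 × 37^1
d(185) = (1+1) × (1+1) = 4

4 divisors


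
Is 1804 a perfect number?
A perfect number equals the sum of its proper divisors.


Proper divisors of 1804: 1, 2, 4, 11, 22, 41, 44, 82, 164, 451, 902
Sum = 1 + 2 + 4 + 11 + 22 + 41 + 44 + 82 + 164 + 451 + 902 = 1724

No, 1804 is not perfect (1724 ≠ 1804)


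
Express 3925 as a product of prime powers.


3925 / 5 = 785
785 / 5 = 157
157 / 157 = 1
3925 = 5^2 × 157


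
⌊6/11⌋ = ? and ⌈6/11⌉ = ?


6/11 = 0.5455
floor = 0
ceil = 1

floor = 0, ceil = 1


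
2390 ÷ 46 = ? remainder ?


2390 = 46 * 51 + 44
Check: 2346 + 44 = 2390

q = 51, r = 44


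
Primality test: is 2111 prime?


Check divisors up to sqrt(2111) = 45.9456
No divisors found.
2111 is prime.

Yes, 2111 is prime


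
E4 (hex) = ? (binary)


E4 (base 16) = 228 (decimal)
228 (decimal) = 11100100 (base 2)


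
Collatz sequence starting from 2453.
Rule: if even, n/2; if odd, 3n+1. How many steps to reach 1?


2453 → 7360 → 3680 → 1840 → 920 → 460 → 230 → 115 → 346 → 173 → 520 → 260 → 130 → 65 → 196 → 98 → 49 → 148 → 74 → 37 → 112 → 56 → 28 → 14 → 7 → 22 → 11 → 34 → 17 → 52 → 26 → 13 → 40 → 20 → 10 → 5 → 16 → 8 → 4 → 2 → 1
Total steps = 40

40 steps


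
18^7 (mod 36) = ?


18^1 mod 36 = 18
18^2 mod 36 = 0
18^3 mod 36 = 0
18^4 mod 36 = 0
18^5 mod 36 = 0
18^6 mod 36 = 0
18^7 mod 36 = 0


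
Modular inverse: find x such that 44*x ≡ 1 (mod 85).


Use the extended Euclidean algorithm on (85, 44); each row r = 85*s + 44*t:
r=85, s=1, t=0
r=44, s=0, t=1
q=1: r=41, s=1, t=-1   [85*(1) + 44*(-1) = 41]
q=1: r=3, s=-1, t=2   [85*(-1) + 44*(2) = 3]
q=13: r=2, s=14, t=-27   [85*(14) + 44*(-27) = 2]
q=1: r=1, s=-15, t=29   [85*(-15) + 44*(29) = 1]
q=2: r=0, s=44, t=-85   [85*(44) + 44*(-85) = 0]
GCD = 1 with t = 29, so 44*(29) ≡ 1 (mod 85)
Inverse = 29 mod 85 = 29
Check: 44 * 29 = 1276 ≡ 1 (mod 85)

44^(-1) ≡ 29 (mod 85)


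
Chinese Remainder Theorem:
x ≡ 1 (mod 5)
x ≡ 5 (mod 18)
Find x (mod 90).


M = 5*18 = 90
M1 = M/5 = 18, M2 = M/18 = 5
M1^(-1) mod 5 = 2, M2^(-1) mod 18 = 11
x = 1*18*2 + 5*5*11 = 311
311 mod 90 = 41
Check: 41 mod 5 = 1 ✓, 41 mod 18 = 5 ✓

x ≡ 41 (mod 90)


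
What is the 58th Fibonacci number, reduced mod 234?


F(k) mod 234 for k=1..58:
1, 1, 2, 3, 5, 8, 13, 21, 34, 55, 89, 144, 233, 143, 142, 51, 193, 10, 203, 213, 182, 161, 109, 36, 145, 181, 92, 39, 131, 170, 67, 3, 70, 73, 143, 216, 125, 107, 232, 105, 103, 208, 77, 51, 128, 179, 73, 18, 91, 109, 200, 75, 41, 116, 157, 39, 196, 1
F(58) mod 234 = 1


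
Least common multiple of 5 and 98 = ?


GCD(5, 98) = 1
LCM = 5*98/1 = 490/1 = 490

LCM = 490


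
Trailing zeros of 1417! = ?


floor(1417/5) = 283
floor(1417/25) = 56
floor(1417/125) = 11
floor(1417/625) = 2
Total = 352

352 trailing zeros


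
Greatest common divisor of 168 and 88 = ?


168 = 1 * 88 + 80
88 = 1 * 80 + 8
80 = 10 * 8 + 0
GCD = 8


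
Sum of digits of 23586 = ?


2 + 3 + 5 + 8 + 6 = 24


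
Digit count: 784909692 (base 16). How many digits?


784909692 in base 16 = 2EC8C57C
Number of digits = 8

8 digits (base 16)


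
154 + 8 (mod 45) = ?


154 + 8 = 162
162 mod 45 = 27


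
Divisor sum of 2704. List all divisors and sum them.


Divisors of 2704: 1, 2, 4, 8, 13, 16, 26, 52, 104, 169, 208, 338, 676, 1352, 2704
Sum = 1 + 2 + 4 + 8 + 13 + 16 + 26 + 52 + 104 + 169 + 208 + 338 + 676 + 1352 + 2704 = 5673

σ(2704) = 5673


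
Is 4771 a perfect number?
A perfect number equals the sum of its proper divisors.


Proper divisors of 4771: 1, 13, 367
Sum = 1 + 13 + 367 = 381

No, 4771 is not perfect (381 ≠ 4771)


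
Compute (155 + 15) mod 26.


155 + 15 = 170
170 mod 26 = 14


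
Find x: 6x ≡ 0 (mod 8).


GCD(6, 8) = 2 divides 0
Divide: 3x ≡ 0 (mod 4)
x ≡ 0 (mod 4)


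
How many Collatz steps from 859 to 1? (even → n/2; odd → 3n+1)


859 → 2578 → 1289 → 3868 → 1934 → 967 → 2902 → 1451 → 4354 → 2177 → 6532 → 3266 → 1633 → 4900 → 2450 → 1225 → 3676 → 1838 → 919 → 2758 → 1379 → 4138 → 2069 → 6208 → 3104 → 1552 → 776 → 388 → 194 → 97 → 292 → 146 → 73 → 220 → 110 → 55 → 166 → 83 → 250 → 125 → 376 → 188 → 94 → 47 → 142 → 71 → 214 → 107 → 322 → 161 → 484 → 242 → 121 → 364 → 182 → 91 → 274 → 137 → 412 → 206 → 103 → 310 → 155 → 466 → 233 → 700 → 350 → 175 → 526 → 263 → 790 → 395 → 1186 → 593 → 1780 → 890 → 445 → 1336 → 668 → 334 → 167 → 502 → 251 → 754 → 377 → 1132 → 566 → 283 → 850 → 425 → 1276 → 638 → 319 → 958 → 479 → 1438 → 719 → 2158 → 1079 → 3238 → 1619 → 4858 → 2429 → 7288 → 3644 → 1822 → 911 → 2734 → 1367 → 4102 → 2051 → 6154 → 3077 → 9232 → 4616 → 2308 → 1154 → 577 → 1732 → 866 → 433 → 1300 → 650 → 325 → 976 → 488 → 244 → 122 → 61 → 184 → 92 → 46 → 23 → 70 → 35 → 106 → 53 → 160 → 80 → 40 → 20 → 10 → 5 → 16 → 8 → 4 → 2 → 1
Total steps = 147

147 steps


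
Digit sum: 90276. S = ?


9 + 0 + 2 + 7 + 6 = 24


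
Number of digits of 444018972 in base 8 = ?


444018972 in base 8 = 3235630434
Number of digits = 10

10 digits (base 8)


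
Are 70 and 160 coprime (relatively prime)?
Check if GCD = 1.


Euclidean algorithm:
160 = 2 * 70 + 20
70 = 3 * 20 + 10
20 = 2 * 10 + 0
GCD(70, 160) = 10

No, not coprime (GCD = 10)


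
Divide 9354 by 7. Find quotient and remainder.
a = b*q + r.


9354 = 7 * 1336 + 2
Check: 9352 + 2 = 9354

q = 1336, r = 2


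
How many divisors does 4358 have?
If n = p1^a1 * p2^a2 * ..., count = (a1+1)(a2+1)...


4358 = 2^1 × 2179^1
d(4358) = (1+1) × (1+1) = 4

4 divisors


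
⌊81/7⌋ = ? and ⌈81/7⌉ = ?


81/7 = 11.5714
floor = 11
ceil = 12

floor = 11, ceil = 12


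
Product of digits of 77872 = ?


7 × 7 × 8 × 7 × 2 = 5488


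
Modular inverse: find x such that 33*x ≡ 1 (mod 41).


Use the extended Euclidean algorithm on (41, 33); each row r = 41*s + 33*t:
r=41, s=1, t=0
r=33, s=0, t=1
q=1: r=8, s=1, t=-1   [41*(1) + 33*(-1) = 8]
q=4: r=1, s=-4, t=5   [41*(-4) + 33*(5) = 1]
q=8: r=0, s=33, t=-41   [41*(33) + 33*(-41) = 0]
GCD = 1 with t = 5, so 33*(5) ≡ 1 (mod 41)
Inverse = 5 mod 41 = 5
Check: 33 * 5 = 165 ≡ 1 (mod 41)

33^(-1) ≡ 5 (mod 41)


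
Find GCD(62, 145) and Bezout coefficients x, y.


Tabular extended Euclidean (each row: r = 62*s + 145*t):
r=62, s=1, t=0
r=145, s=0, t=1
q=0: r=62, s=1, t=0   [62*(1) + 145*(0) = 62]
q=2: r=21, s=-2, t=1   [62*(-2) + 145*(1) = 21]
q=2: r=20, s=5, t=-2   [62*(5) + 145*(-2) = 20]
q=1: r=1, s=-7, t=3   [62*(-7) + 145*(3) = 1]
q=20: r=0, s=145, t=-62   [62*(145) + 145*(-62) = 0]
GCD = 1; from the row with r=1: x=-7, y=3
Check: 62*(-7) + 145*(3) = -434 + 435 = 1

GCD = 1, x = -7, y = 3


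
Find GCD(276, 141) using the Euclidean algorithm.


276 = 1 * 141 + 135
141 = 1 * 135 + 6
135 = 22 * 6 + 3
6 = 2 * 3 + 0
GCD = 3


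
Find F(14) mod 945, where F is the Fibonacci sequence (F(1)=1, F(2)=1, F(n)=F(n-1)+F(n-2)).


F(k) mod 945 for k=1..14:
1, 1, 2, 3, 5, 8, 13, 21, 34, 55, 89, 144, 233, 377
F(14) mod 945 = 377


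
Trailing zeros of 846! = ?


floor(846/5) = 169
floor(846/25) = 33
floor(846/125) = 6
floor(846/625) = 1
Total = 209

209 trailing zeros


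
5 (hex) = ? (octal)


5 (base 16) = 5 (decimal)
5 (decimal) = 5 (base 8)


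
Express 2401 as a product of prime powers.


2401 / 7 = 343
343 / 7 = 49
49 / 7 = 7
7 / 7 = 1
2401 = 7^4


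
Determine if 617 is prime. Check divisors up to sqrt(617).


Check divisors up to sqrt(617) = 24.8395
No divisors found.
617 is prime.

Yes, 617 is prime


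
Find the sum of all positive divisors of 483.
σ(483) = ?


Divisors of 483: 1, 3, 7, 21, 23, 69, 161, 483
Sum = 1 + 3 + 7 + 21 + 23 + 69 + 161 + 483 = 768

σ(483) = 768


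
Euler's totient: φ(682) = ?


682 = 2 × 11 × 31
Prime factors: 2, 11, 31
φ(682) = 682 × (1-1/2) × (1-1/11) × (1-1/31)
= 682 × 1/2 × 10/11 × 30/31 = 300

φ(682) = 300


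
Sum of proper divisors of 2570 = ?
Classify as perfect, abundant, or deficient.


Proper divisors: 1, 2, 5, 10, 257, 514, 1285
Sum = 1 + 2 + 5 + 10 + 257 + 514 + 1285 = 2074
2074 < 2570 → deficient

s(2570) = 2074 (deficient)


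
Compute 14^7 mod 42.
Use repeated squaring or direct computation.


14^1 mod 42 = 14
14^2 mod 42 = 28
14^3 mod 42 = 14
14^4 mod 42 = 28
14^5 mod 42 = 14
14^6 mod 42 = 28
14^7 mod 42 = 14


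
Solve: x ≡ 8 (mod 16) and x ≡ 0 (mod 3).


M = 16*3 = 48
M1 = M/16 = 3, M2 = M/3 = 16
M1^(-1) mod 16 = 11, M2^(-1) mod 3 = 1
x = 8*3*11 + 0*16*1 = 264
264 mod 48 = 24
Check: 24 mod 16 = 8 ✓, 24 mod 3 = 0 ✓

x ≡ 24 (mod 48)


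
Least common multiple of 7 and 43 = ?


GCD(7, 43) = 1
LCM = 7*43/1 = 301/1 = 301

LCM = 301


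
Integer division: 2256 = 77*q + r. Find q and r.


2256 = 77 * 29 + 23
Check: 2233 + 23 = 2256

q = 29, r = 23


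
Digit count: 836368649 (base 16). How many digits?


836368649 in base 16 = 31D9F909
Number of digits = 8

8 digits (base 16)


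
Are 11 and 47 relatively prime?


Euclidean algorithm:
47 = 4 * 11 + 3
11 = 3 * 3 + 2
3 = 1 * 2 + 1
2 = 2 * 1 + 0
GCD(11, 47) = 1

Yes, coprime (GCD = 1)


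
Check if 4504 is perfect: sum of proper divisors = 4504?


Proper divisors of 4504: 1, 2, 4, 8, 563, 1126, 2252
Sum = 1 + 2 + 4 + 8 + 563 + 1126 + 2252 = 3956

No, 4504 is not perfect (3956 ≠ 4504)


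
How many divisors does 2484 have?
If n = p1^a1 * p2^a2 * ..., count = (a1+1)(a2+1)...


2484 = 2^2 × 3^3 × 23^1
d(2484) = (2+1) × (3+1) × (1+1) = 24

24 divisors


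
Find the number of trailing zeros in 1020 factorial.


floor(1020/5) = 204
floor(1020/25) = 40
floor(1020/125) = 8
floor(1020/625) = 1
Total = 253

253 trailing zeros


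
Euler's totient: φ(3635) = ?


3635 = 5 × 727
Prime factors: 5, 727
φ(3635) = 3635 × (1-1/5) × (1-1/727)
= 3635 × 4/5 × 726/727 = 2904

φ(3635) = 2904


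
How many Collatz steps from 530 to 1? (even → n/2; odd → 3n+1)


530 → 265 → 796 → 398 → 199 → 598 → 299 → 898 → 449 → 1348 → 674 → 337 → 1012 → 506 → 253 → 760 → 380 → 190 → 95 → 286 → 143 → 430 → 215 → 646 → 323 → 970 → 485 → 1456 → 728 → 364 → 182 → 91 → 274 → 137 → 412 → 206 → 103 → 310 → 155 → 466 → 233 → 700 → 350 → 175 → 526 → 263 → 790 → 395 → 1186 → 593 → 1780 → 890 → 445 → 1336 → 668 → 334 → 167 → 502 → 251 → 754 → 377 → 1132 → 566 → 283 → 850 → 425 → 1276 → 638 → 319 → 958 → 479 → 1438 → 719 → 2158 → 1079 → 3238 → 1619 → 4858 → 2429 → 7288 → 3644 → 1822 → 911 → 2734 → 1367 → 4102 → 2051 → 6154 → 3077 → 9232 → 4616 → 2308 → 1154 → 577 → 1732 → 866 → 433 → 1300 → 650 → 325 → 976 → 488 → 244 → 122 → 61 → 184 → 92 → 46 → 23 → 70 → 35 → 106 → 53 → 160 → 80 → 40 → 20 → 10 → 5 → 16 → 8 → 4 → 2 → 1
Total steps = 123

123 steps


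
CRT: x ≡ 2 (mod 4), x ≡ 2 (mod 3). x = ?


M = 4*3 = 12
M1 = M/4 = 3, M2 = M/3 = 4
M1^(-1) mod 4 = 3, M2^(-1) mod 3 = 1
x = 2*3*3 + 2*4*1 = 26
26 mod 12 = 2
Check: 2 mod 4 = 2 ✓, 2 mod 3 = 2 ✓

x ≡ 2 (mod 12)


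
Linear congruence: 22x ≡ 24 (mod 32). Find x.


GCD(22, 32) = 2 divides 24
Divide: 11x ≡ 12 (mod 16)
x ≡ 4 (mod 16)


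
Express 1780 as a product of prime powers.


1780 / 2 = 890
890 / 2 = 445
445 / 5 = 89
89 / 89 = 1
1780 = 2^2 × 5 × 89


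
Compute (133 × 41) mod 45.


133 × 41 = 5453
5453 mod 45 = 8


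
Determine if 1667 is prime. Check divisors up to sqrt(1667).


Check divisors up to sqrt(1667) = 40.8289
No divisors found.
1667 is prime.

Yes, 1667 is prime


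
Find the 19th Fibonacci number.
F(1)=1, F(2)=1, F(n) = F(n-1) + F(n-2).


Sequence: 1, 1, 2, 3, 5, 8, 13, 21, 34, 55, 89, 144, 233, 377, 610, 987, 1597, 2584, 4181
F(19) = 4181


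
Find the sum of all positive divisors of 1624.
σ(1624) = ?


Divisors of 1624: 1, 2, 4, 7, 8, 14, 28, 29, 56, 58, 116, 203, 232, 406, 812, 1624
Sum = 1 + 2 + 4 + 7 + 8 + 14 + 28 + 29 + 56 + 58 + 116 + 203 + 232 + 406 + 812 + 1624 = 3600

σ(1624) = 3600


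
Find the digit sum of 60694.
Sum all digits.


6 + 0 + 6 + 9 + 4 = 25


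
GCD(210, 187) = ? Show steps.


210 = 1 * 187 + 23
187 = 8 * 23 + 3
23 = 7 * 3 + 2
3 = 1 * 2 + 1
2 = 2 * 1 + 0
GCD = 1


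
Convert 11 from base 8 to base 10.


11 (base 8) = 9 (decimal)
9 (decimal) = 9 (base 10)


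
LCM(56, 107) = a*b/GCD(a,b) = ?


GCD(56, 107) = 1
LCM = 56*107/1 = 5992/1 = 5992

LCM = 5992


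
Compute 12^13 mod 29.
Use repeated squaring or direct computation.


12^1 mod 29 = 12
12^2 mod 29 = 28
12^3 mod 29 = 17
12^4 mod 29 = 1
12^5 mod 29 = 12
12^6 mod 29 = 28
12^7 mod 29 = 17
12^8 mod 29 = 1
12^9 mod 29 = 12
12^10 mod 29 = 28
12^11 mod 29 = 17
12^12 mod 29 = 1
12^13 mod 29 = 12


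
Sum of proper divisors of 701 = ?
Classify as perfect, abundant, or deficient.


Proper divisors: 1
Sum = 1 = 1
1 < 701 → deficient

s(701) = 1 (deficient)


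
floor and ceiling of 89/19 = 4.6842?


89/19 = 4.6842
floor = 4
ceil = 5

floor = 4, ceil = 5


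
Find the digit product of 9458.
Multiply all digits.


9 × 4 × 5 × 8 = 1440


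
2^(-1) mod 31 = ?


Use the extended Euclidean algorithm on (31, 2); each row r = 31*s + 2*t:
r=31, s=1, t=0
r=2, s=0, t=1
q=15: r=1, s=1, t=-15   [31*(1) + 2*(-15) = 1]
q=2: r=0, s=-2, t=31   [31*(-2) + 2*(31) = 0]
GCD = 1 with t = -15, so 2*(-15) ≡ 1 (mod 31)
Inverse = -15 mod 31 = 16
Check: 2 * 16 = 32 ≡ 1 (mod 31)

2^(-1) ≡ 16 (mod 31)


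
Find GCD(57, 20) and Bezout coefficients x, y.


Tabular extended Euclidean (each row: r = 57*s + 20*t):
r=57, s=1, t=0
r=20, s=0, t=1
q=2: r=17, s=1, t=-2   [57*(1) + 20*(-2) = 17]
q=1: r=3, s=-1, t=3   [57*(-1) + 20*(3) = 3]
q=5: r=2, s=6, t=-17   [57*(6) + 20*(-17) = 2]
q=1: r=1, s=-7, t=20   [57*(-7) + 20*(20) = 1]
q=2: r=0, s=20, t=-57   [57*(20) + 20*(-57) = 0]
GCD = 1; from the row with r=1: x=-7, y=20
Check: 57*(-7) + 20*(20) = -399 + 400 = 1

GCD = 1, x = -7, y = 20


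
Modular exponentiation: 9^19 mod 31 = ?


9^1 mod 31 = 9
9^2 mod 31 = 19
9^3 mod 31 = 16
9^4 mod 31 = 20
9^5 mod 31 = 25
9^6 mod 31 = 8
9^7 mod 31 = 10
9^8 mod 31 = 28
9^9 mod 31 = 4
9^10 mod 31 = 5
9^11 mod 31 = 14
9^12 mod 31 = 2
9^13 mod 31 = 18
9^14 mod 31 = 7
9^15 mod 31 = 1
9^16 mod 31 = 9
9^17 mod 31 = 19
9^18 mod 31 = 16
9^19 mod 31 = 20


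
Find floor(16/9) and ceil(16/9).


16/9 = 1.7778
floor = 1
ceil = 2

floor = 1, ceil = 2


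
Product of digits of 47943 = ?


4 × 7 × 9 × 4 × 3 = 3024


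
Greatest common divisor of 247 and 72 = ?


247 = 3 * 72 + 31
72 = 2 * 31 + 10
31 = 3 * 10 + 1
10 = 10 * 1 + 0
GCD = 1


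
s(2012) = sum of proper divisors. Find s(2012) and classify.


Proper divisors: 1, 2, 4, 503, 1006
Sum = 1 + 2 + 4 + 503 + 1006 = 1516
1516 < 2012 → deficient

s(2012) = 1516 (deficient)


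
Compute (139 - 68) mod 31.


139 - 68 = 71
71 mod 31 = 9


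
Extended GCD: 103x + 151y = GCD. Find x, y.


Tabular extended Euclidean (each row: r = 103*s + 151*t):
r=103, s=1, t=0
r=151, s=0, t=1
q=0: r=103, s=1, t=0   [103*(1) + 151*(0) = 103]
q=1: r=48, s=-1, t=1   [103*(-1) + 151*(1) = 48]
q=2: r=7, s=3, t=-2   [103*(3) + 151*(-2) = 7]
q=6: r=6, s=-19, t=13   [103*(-19) + 151*(13) = 6]
q=1: r=1, s=22, t=-15   [103*(22) + 151*(-15) = 1]
q=6: r=0, s=-151, t=103   [103*(-151) + 151*(103) = 0]
GCD = 1; from the row with r=1: x=22, y=-15
Check: 103*(22) + 151*(-15) = 2266 - 2265 = 1

GCD = 1, x = 22, y = -15


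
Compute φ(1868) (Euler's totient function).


1868 = 2^2 × 467
Prime factors: 2, 467
φ(1868) = 1868 × (1-1/2) × (1-1/467)
= 1868 × 1/2 × 466/467 = 932

φ(1868) = 932


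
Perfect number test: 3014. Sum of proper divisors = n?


Proper divisors of 3014: 1, 2, 11, 22, 137, 274, 1507
Sum = 1 + 2 + 11 + 22 + 137 + 274 + 1507 = 1954

No, 3014 is not perfect (1954 ≠ 3014)


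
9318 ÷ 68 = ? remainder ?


9318 = 68 * 137 + 2
Check: 9316 + 2 = 9318

q = 137, r = 2


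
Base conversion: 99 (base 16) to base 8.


99 (base 16) = 153 (decimal)
153 (decimal) = 231 (base 8)


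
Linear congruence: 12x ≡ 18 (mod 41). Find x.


GCD(12, 41) = 1, unique solution
a^(-1) mod 41 = 24
x = 24 * 18 mod 41 = 22

x ≡ 22 (mod 41)


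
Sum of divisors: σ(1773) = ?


Divisors of 1773: 1, 3, 9, 197, 591, 1773
Sum = 1 + 3 + 9 + 197 + 591 + 1773 = 2574

σ(1773) = 2574


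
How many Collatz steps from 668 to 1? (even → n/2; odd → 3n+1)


668 → 334 → 167 → 502 → 251 → 754 → 377 → 1132 → 566 → 283 → 850 → 425 → 1276 → 638 → 319 → 958 → 479 → 1438 → 719 → 2158 → 1079 → 3238 → 1619 → 4858 → 2429 → 7288 → 3644 → 1822 → 911 → 2734 → 1367 → 4102 → 2051 → 6154 → 3077 → 9232 → 4616 → 2308 → 1154 → 577 → 1732 → 866 → 433 → 1300 → 650 → 325 → 976 → 488 → 244 → 122 → 61 → 184 → 92 → 46 → 23 → 70 → 35 → 106 → 53 → 160 → 80 → 40 → 20 → 10 → 5 → 16 → 8 → 4 → 2 → 1
Total steps = 69

69 steps


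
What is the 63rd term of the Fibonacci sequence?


Sequence: 1, 1, 2, 3, 5, 8, 13, 21, 34, 55, 89, 144, 233, 377, 610, 987, 1597, 2584, 4181, 6765, 10946, 17711, 28657, 46368, 75025, 121393, 196418, 317811, 514229, 832040, 1346269, 2178309, 3524578, 5702887, 9227465, 14930352, 24157817, 39088169, 63245986, 102334155, 165580141, 267914296, 433494437, 701408733, 1134903170, 1836311903, 2971215073, 4807526976, 7778742049, 12586269025, 20365011074, 32951280099, 53316291173, 86267571272, 139583862445, 225851433717, 365435296162, 591286729879, 956722026041, 1548008755920, 2504730781961, 4052739537881, 6557470319842
F(63) = 6557470319842


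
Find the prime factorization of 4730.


4730 / 2 = 2365
2365 / 5 = 473
473 / 11 = 43
43 / 43 = 1
4730 = 2 × 5 × 11 × 43


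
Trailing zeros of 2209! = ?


floor(2209/5) = 441
floor(2209/25) = 88
floor(2209/125) = 17
floor(2209/625) = 3
Total = 549

549 trailing zeros


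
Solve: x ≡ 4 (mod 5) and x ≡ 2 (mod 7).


M = 5*7 = 35
M1 = M/5 = 7, M2 = M/7 = 5
M1^(-1) mod 5 = 3, M2^(-1) mod 7 = 3
x = 4*7*3 + 2*5*3 = 114
114 mod 35 = 9
Check: 9 mod 5 = 4 ✓, 9 mod 7 = 2 ✓

x ≡ 9 (mod 35)


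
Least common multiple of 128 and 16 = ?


GCD(128, 16) = 16
LCM = 128*16/16 = 2048/16 = 128

LCM = 128


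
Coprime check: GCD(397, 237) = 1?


Euclidean algorithm:
397 = 1 * 237 + 160
237 = 1 * 160 + 77
160 = 2 * 77 + 6
77 = 12 * 6 + 5
6 = 1 * 5 + 1
5 = 5 * 1 + 0
GCD(397, 237) = 1

Yes, coprime (GCD = 1)


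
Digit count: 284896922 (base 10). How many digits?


284896922 has 9 digits in base 10
floor(log10(284896922)) + 1 = floor(8.4547) + 1 = 9

9 digits (base 10)


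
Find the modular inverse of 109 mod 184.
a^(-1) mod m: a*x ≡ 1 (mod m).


Use the extended Euclidean algorithm on (184, 109); each row r = 184*s + 109*t:
r=184, s=1, t=0
r=109, s=0, t=1
q=1: r=75, s=1, t=-1   [184*(1) + 109*(-1) = 75]
q=1: r=34, s=-1, t=2   [184*(-1) + 109*(2) = 34]
q=2: r=7, s=3, t=-5   [184*(3) + 109*(-5) = 7]
q=4: r=6, s=-13, t=22   [184*(-13) + 109*(22) = 6]
q=1: r=1, s=16, t=-27   [184*(16) + 109*(-27) = 1]
q=6: r=0, s=-109, t=184   [184*(-109) + 109*(184) = 0]
GCD = 1 with t = -27, so 109*(-27) ≡ 1 (mod 184)
Inverse = -27 mod 184 = 157
Check: 109 * 157 = 17113 ≡ 1 (mod 184)

109^(-1) ≡ 157 (mod 184)


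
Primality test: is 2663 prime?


Check divisors up to sqrt(2663) = 51.6043
No divisors found.
2663 is prime.

Yes, 2663 is prime


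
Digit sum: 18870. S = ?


1 + 8 + 8 + 7 + 0 = 24


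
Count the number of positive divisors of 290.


290 = 2^1 × 5^1 × 29^1
d(290) = (1+1) × (1+1) × (1+1) = 8

8 divisors


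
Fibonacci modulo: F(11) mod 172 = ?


F(k) mod 172 for k=1..11:
1, 1, 2, 3, 5, 8, 13, 21, 34, 55, 89
F(11) mod 172 = 89


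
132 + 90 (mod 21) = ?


132 + 90 = 222
222 mod 21 = 12


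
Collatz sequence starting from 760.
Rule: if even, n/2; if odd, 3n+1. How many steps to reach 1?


760 → 380 → 190 → 95 → 286 → 143 → 430 → 215 → 646 → 323 → 970 → 485 → 1456 → 728 → 364 → 182 → 91 → 274 → 137 → 412 → 206 → 103 → 310 → 155 → 466 → 233 → 700 → 350 → 175 → 526 → 263 → 790 → 395 → 1186 → 593 → 1780 → 890 → 445 → 1336 → 668 → 334 → 167 → 502 → 251 → 754 → 377 → 1132 → 566 → 283 → 850 → 425 → 1276 → 638 → 319 → 958 → 479 → 1438 → 719 → 2158 → 1079 → 3238 → 1619 → 4858 → 2429 → 7288 → 3644 → 1822 → 911 → 2734 → 1367 → 4102 → 2051 → 6154 → 3077 → 9232 → 4616 → 2308 → 1154 → 577 → 1732 → 866 → 433 → 1300 → 650 → 325 → 976 → 488 → 244 → 122 → 61 → 184 → 92 → 46 → 23 → 70 → 35 → 106 → 53 → 160 → 80 → 40 → 20 → 10 → 5 → 16 → 8 → 4 → 2 → 1
Total steps = 108

108 steps


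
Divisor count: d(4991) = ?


4991 = 7^1 × 23^1 × 31^1
d(4991) = (1+1) × (1+1) × (1+1) = 8

8 divisors


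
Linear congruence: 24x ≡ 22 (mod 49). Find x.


GCD(24, 49) = 1, unique solution
a^(-1) mod 49 = 47
x = 47 * 22 mod 49 = 5

x ≡ 5 (mod 49)


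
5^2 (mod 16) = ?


5^1 mod 16 = 5
5^2 mod 16 = 9


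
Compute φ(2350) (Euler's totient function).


2350 = 2 × 5^2 × 47
Prime factors: 2, 5, 47
φ(2350) = 2350 × (1-1/2) × (1-1/5) × (1-1/47)
= 2350 × 1/2 × 4/5 × 46/47 = 920

φ(2350) = 920


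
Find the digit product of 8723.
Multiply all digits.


8 × 7 × 2 × 3 = 336


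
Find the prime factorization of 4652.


4652 / 2 = 2326
2326 / 2 = 1163
1163 / 1163 = 1
4652 = 2^2 × 1163


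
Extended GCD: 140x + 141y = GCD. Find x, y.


Tabular extended Euclidean (each row: r = 140*s + 141*t):
r=140, s=1, t=0
r=141, s=0, t=1
q=0: r=140, s=1, t=0   [140*(1) + 141*(0) = 140]
q=1: r=1, s=-1, t=1   [140*(-1) + 141*(1) = 1]
q=140: r=0, s=141, t=-140   [140*(141) + 141*(-140) = 0]
GCD = 1; from the row with r=1: x=-1, y=1
Check: 140*(-1) + 141*(1) = -140 + 141 = 1

GCD = 1, x = -1, y = 1


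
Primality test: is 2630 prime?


2630 / 2 = 1315 (exact division)
2630 is NOT prime.

No, 2630 is not prime


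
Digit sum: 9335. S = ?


9 + 3 + 3 + 5 = 20


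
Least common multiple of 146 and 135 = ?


GCD(146, 135) = 1
LCM = 146*135/1 = 19710/1 = 19710

LCM = 19710


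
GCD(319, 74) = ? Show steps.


319 = 4 * 74 + 23
74 = 3 * 23 + 5
23 = 4 * 5 + 3
5 = 1 * 3 + 2
3 = 1 * 2 + 1
2 = 2 * 1 + 0
GCD = 1


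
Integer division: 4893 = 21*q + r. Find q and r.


4893 = 21 * 233 + 0
Check: 4893 + 0 = 4893

q = 233, r = 0


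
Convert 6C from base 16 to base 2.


6C (base 16) = 108 (decimal)
108 (decimal) = 1101100 (base 2)


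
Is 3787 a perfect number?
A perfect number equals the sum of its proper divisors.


Proper divisors of 3787: 1, 7, 541
Sum = 1 + 7 + 541 = 549

No, 3787 is not perfect (549 ≠ 3787)


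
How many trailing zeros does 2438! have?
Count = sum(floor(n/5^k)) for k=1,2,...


floor(2438/5) = 487
floor(2438/25) = 97
floor(2438/125) = 19
floor(2438/625) = 3
Total = 606

606 trailing zeros


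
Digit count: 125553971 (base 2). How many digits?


125553971 in base 2 = 111011110111100110100110011
Number of digits = 27

27 digits (base 2)


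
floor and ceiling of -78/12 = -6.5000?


-78/12 = -6.5000
floor = -7
ceil = -6

floor = -7, ceil = -6


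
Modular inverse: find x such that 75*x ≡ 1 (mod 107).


Use the extended Euclidean algorithm on (107, 75); each row r = 107*s + 75*t:
r=107, s=1, t=0
r=75, s=0, t=1
q=1: r=32, s=1, t=-1   [107*(1) + 75*(-1) = 32]
q=2: r=11, s=-2, t=3   [107*(-2) + 75*(3) = 11]
q=2: r=10, s=5, t=-7   [107*(5) + 75*(-7) = 10]
q=1: r=1, s=-7, t=10   [107*(-7) + 75*(10) = 1]
q=10: r=0, s=75, t=-107   [107*(75) + 75*(-107) = 0]
GCD = 1 with t = 10, so 75*(10) ≡ 1 (mod 107)
Inverse = 10 mod 107 = 10
Check: 75 * 10 = 750 ≡ 1 (mod 107)

75^(-1) ≡ 10 (mod 107)


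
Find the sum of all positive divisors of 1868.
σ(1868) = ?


Divisors of 1868: 1, 2, 4, 467, 934, 1868
Sum = 1 + 2 + 4 + 467 + 934 + 1868 = 3276

σ(1868) = 3276


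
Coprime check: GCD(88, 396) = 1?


Euclidean algorithm:
396 = 4 * 88 + 44
88 = 2 * 44 + 0
GCD(88, 396) = 44

No, not coprime (GCD = 44)


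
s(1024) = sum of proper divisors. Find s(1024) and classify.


Proper divisors: 1, 2, 4, 8, 16, 32, 64, 128, 256, 512
Sum = 1 + 2 + 4 + 8 + 16 + 32 + 64 + 128 + 256 + 512 = 1023
1023 < 1024 → deficient

s(1024) = 1023 (deficient)


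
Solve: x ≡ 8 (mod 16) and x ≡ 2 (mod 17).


M = 16*17 = 272
M1 = M/16 = 17, M2 = M/17 = 16
M1^(-1) mod 16 = 1, M2^(-1) mod 17 = 16
x = 8*17*1 + 2*16*16 = 648
648 mod 272 = 104
Check: 104 mod 16 = 8 ✓, 104 mod 17 = 2 ✓

x ≡ 104 (mod 272)


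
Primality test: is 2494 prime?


2494 / 2 = 1247 (exact division)
2494 is NOT prime.

No, 2494 is not prime


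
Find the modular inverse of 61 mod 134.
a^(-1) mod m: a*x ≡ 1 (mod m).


Use the extended Euclidean algorithm on (134, 61); each row r = 134*s + 61*t:
r=134, s=1, t=0
r=61, s=0, t=1
q=2: r=12, s=1, t=-2   [134*(1) + 61*(-2) = 12]
q=5: r=1, s=-5, t=11   [134*(-5) + 61*(11) = 1]
q=12: r=0, s=61, t=-134   [134*(61) + 61*(-134) = 0]
GCD = 1 with t = 11, so 61*(11) ≡ 1 (mod 134)
Inverse = 11 mod 134 = 11
Check: 61 * 11 = 671 ≡ 1 (mod 134)

61^(-1) ≡ 11 (mod 134)


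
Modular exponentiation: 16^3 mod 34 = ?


16^1 mod 34 = 16
16^2 mod 34 = 18
16^3 mod 34 = 16


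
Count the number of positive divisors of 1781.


1781 = 13^1 × 137^1
d(1781) = (1+1) × (1+1) = 4

4 divisors


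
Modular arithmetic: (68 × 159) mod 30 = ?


68 × 159 = 10812
10812 mod 30 = 12


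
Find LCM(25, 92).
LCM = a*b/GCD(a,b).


GCD(25, 92) = 1
LCM = 25*92/1 = 2300/1 = 2300

LCM = 2300


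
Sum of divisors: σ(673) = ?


Divisors of 673: 1, 673
Sum = 1 + 673 = 674

σ(673) = 674


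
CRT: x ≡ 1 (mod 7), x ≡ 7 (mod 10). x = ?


M = 7*10 = 70
M1 = M/7 = 10, M2 = M/10 = 7
M1^(-1) mod 7 = 5, M2^(-1) mod 10 = 3
x = 1*10*5 + 7*7*3 = 197
197 mod 70 = 57
Check: 57 mod 7 = 1 ✓, 57 mod 10 = 7 ✓

x ≡ 57 (mod 70)


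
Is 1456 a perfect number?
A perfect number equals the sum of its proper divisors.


Proper divisors of 1456: 1, 2, 4, 7, 8, 13, 14, 16, 26, 28, 52, 56, 91, 104, 112, 182, 208, 364, 728
Sum = 1 + 2 + 4 + 7 + 8 + 13 + 14 + 16 + 26 + 28 + 52 + 56 + 91 + 104 + 112 + 182 + 208 + 364 + 728 = 2016

No, 1456 is not perfect (2016 ≠ 1456)


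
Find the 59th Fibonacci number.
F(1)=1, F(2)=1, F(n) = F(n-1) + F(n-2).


Sequence: 1, 1, 2, 3, 5, 8, 13, 21, 34, 55, 89, 144, 233, 377, 610, 987, 1597, 2584, 4181, 6765, 10946, 17711, 28657, 46368, 75025, 121393, 196418, 317811, 514229, 832040, 1346269, 2178309, 3524578, 5702887, 9227465, 14930352, 24157817, 39088169, 63245986, 102334155, 165580141, 267914296, 433494437, 701408733, 1134903170, 1836311903, 2971215073, 4807526976, 7778742049, 12586269025, 20365011074, 32951280099, 53316291173, 86267571272, 139583862445, 225851433717, 365435296162, 591286729879, 956722026041
F(59) = 956722026041


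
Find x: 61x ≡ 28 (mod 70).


GCD(61, 70) = 1, unique solution
a^(-1) mod 70 = 31
x = 31 * 28 mod 70 = 28

x ≡ 28 (mod 70)


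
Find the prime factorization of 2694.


2694 / 2 = 1347
1347 / 3 = 449
449 / 449 = 1
2694 = 2 × 3 × 449


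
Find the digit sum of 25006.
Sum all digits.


2 + 5 + 0 + 0 + 6 = 13


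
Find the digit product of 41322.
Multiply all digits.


4 × 1 × 3 × 2 × 2 = 48


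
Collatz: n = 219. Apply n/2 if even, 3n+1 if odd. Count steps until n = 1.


219 → 658 → 329 → 988 → 494 → 247 → 742 → 371 → 1114 → 557 → 1672 → 836 → 418 → 209 → 628 → 314 → 157 → 472 → 236 → 118 → 59 → 178 → 89 → 268 → 134 → 67 → 202 → 101 → 304 → 152 → 76 → 38 → 19 → 58 → 29 → 88 → 44 → 22 → 11 → 34 → 17 → 52 → 26 → 13 → 40 → 20 → 10 → 5 → 16 → 8 → 4 → 2 → 1
Total steps = 52

52 steps


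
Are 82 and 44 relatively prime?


Euclidean algorithm:
82 = 1 * 44 + 38
44 = 1 * 38 + 6
38 = 6 * 6 + 2
6 = 3 * 2 + 0
GCD(82, 44) = 2

No, not coprime (GCD = 2)


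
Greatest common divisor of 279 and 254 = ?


279 = 1 * 254 + 25
254 = 10 * 25 + 4
25 = 6 * 4 + 1
4 = 4 * 1 + 0
GCD = 1


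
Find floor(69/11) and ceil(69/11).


69/11 = 6.2727
floor = 6
ceil = 7

floor = 6, ceil = 7


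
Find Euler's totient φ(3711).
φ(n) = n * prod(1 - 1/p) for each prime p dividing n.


3711 = 3 × 1237
Prime factors: 3, 1237
φ(3711) = 3711 × (1-1/3) × (1-1/1237)
= 3711 × 2/3 × 1236/1237 = 2472

φ(3711) = 2472


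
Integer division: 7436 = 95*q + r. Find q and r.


7436 = 95 * 78 + 26
Check: 7410 + 26 = 7436

q = 78, r = 26


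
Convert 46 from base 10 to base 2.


46 (base 10) = 46 (decimal)
46 (decimal) = 101110 (base 2)


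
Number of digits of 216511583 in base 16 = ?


216511583 in base 16 = CE7B45F
Number of digits = 7

7 digits (base 16)


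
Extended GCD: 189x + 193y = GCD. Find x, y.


Tabular extended Euclidean (each row: r = 189*s + 193*t):
r=189, s=1, t=0
r=193, s=0, t=1
q=0: r=189, s=1, t=0   [189*(1) + 193*(0) = 189]
q=1: r=4, s=-1, t=1   [189*(-1) + 193*(1) = 4]
q=47: r=1, s=48, t=-47   [189*(48) + 193*(-47) = 1]
q=4: r=0, s=-193, t=189   [189*(-193) + 193*(189) = 0]
GCD = 1; from the row with r=1: x=48, y=-47
Check: 189*(48) + 193*(-47) = 9072 - 9071 = 1

GCD = 1, x = 48, y = -47


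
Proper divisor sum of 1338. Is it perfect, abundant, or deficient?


Proper divisors: 1, 2, 3, 6, 223, 446, 669
Sum = 1 + 2 + 3 + 6 + 223 + 446 + 669 = 1350
1350 > 1338 → abundant

s(1338) = 1350 (abundant)


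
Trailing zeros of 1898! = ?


floor(1898/5) = 379
floor(1898/25) = 75
floor(1898/125) = 15
floor(1898/625) = 3
Total = 472

472 trailing zeros


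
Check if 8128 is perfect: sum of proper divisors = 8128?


Proper divisors of 8128: 1, 2, 4, 8, 16, 32, 64, 127, 254, 508, 1016, 2032, 4064
Sum = 1 + 2 + 4 + 8 + 16 + 32 + 64 + 127 + 254 + 508 + 1016 + 2032 + 4064 = 8128

Yes, 8128 is perfect (8128 = 8128)


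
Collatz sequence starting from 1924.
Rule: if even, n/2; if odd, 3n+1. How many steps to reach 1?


1924 → 962 → 481 → 1444 → 722 → 361 → 1084 → 542 → 271 → 814 → 407 → 1222 → 611 → 1834 → 917 → 2752 → 1376 → 688 → 344 → 172 → 86 → 43 → 130 → 65 → 196 → 98 → 49 → 148 → 74 → 37 → 112 → 56 → 28 → 14 → 7 → 22 → 11 → 34 → 17 → 52 → 26 → 13 → 40 → 20 → 10 → 5 → 16 → 8 → 4 → 2 → 1
Total steps = 50

50 steps


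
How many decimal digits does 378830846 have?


378830846 has 9 digits in base 10
floor(log10(378830846)) + 1 = floor(8.5784) + 1 = 9

9 digits (base 10)


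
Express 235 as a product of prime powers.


235 / 5 = 47
47 / 47 = 1
235 = 5 × 47


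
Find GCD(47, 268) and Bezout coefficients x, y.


Tabular extended Euclidean (each row: r = 47*s + 268*t):
r=47, s=1, t=0
r=268, s=0, t=1
q=0: r=47, s=1, t=0   [47*(1) + 268*(0) = 47]
q=5: r=33, s=-5, t=1   [47*(-5) + 268*(1) = 33]
q=1: r=14, s=6, t=-1   [47*(6) + 268*(-1) = 14]
q=2: r=5, s=-17, t=3   [47*(-17) + 268*(3) = 5]
q=2: r=4, s=40, t=-7   [47*(40) + 268*(-7) = 4]
q=1: r=1, s=-57, t=10   [47*(-57) + 268*(10) = 1]
q=4: r=0, s=268, t=-47   [47*(268) + 268*(-47) = 0]
GCD = 1; from the row with r=1: x=-57, y=10
Check: 47*(-57) + 268*(10) = -2679 + 2680 = 1

GCD = 1, x = -57, y = 10


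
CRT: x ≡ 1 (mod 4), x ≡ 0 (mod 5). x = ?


M = 4*5 = 20
M1 = M/4 = 5, M2 = M/5 = 4
M1^(-1) mod 4 = 1, M2^(-1) mod 5 = 4
x = 1*5*1 + 0*4*4 = 5
5 mod 20 = 5
Check: 5 mod 4 = 1 ✓, 5 mod 5 = 0 ✓

x ≡ 5 (mod 20)


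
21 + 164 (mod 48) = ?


21 + 164 = 185
185 mod 48 = 41


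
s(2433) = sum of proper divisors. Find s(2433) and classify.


Proper divisors: 1, 3, 811
Sum = 1 + 3 + 811 = 815
815 < 2433 → deficient

s(2433) = 815 (deficient)


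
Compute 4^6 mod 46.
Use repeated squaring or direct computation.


4^1 mod 46 = 4
4^2 mod 46 = 16
4^3 mod 46 = 18
4^4 mod 46 = 26
4^5 mod 46 = 12
4^6 mod 46 = 2


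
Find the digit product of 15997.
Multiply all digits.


1 × 5 × 9 × 9 × 7 = 2835


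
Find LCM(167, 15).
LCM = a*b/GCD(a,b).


GCD(167, 15) = 1
LCM = 167*15/1 = 2505/1 = 2505

LCM = 2505


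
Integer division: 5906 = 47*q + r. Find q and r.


5906 = 47 * 125 + 31
Check: 5875 + 31 = 5906

q = 125, r = 31


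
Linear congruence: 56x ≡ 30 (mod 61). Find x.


GCD(56, 61) = 1, unique solution
a^(-1) mod 61 = 12
x = 12 * 30 mod 61 = 55

x ≡ 55 (mod 61)


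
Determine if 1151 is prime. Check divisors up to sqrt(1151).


Check divisors up to sqrt(1151) = 33.9264
No divisors found.
1151 is prime.

Yes, 1151 is prime


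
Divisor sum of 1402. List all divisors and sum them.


Divisors of 1402: 1, 2, 701, 1402
Sum = 1 + 2 + 701 + 1402 = 2106

σ(1402) = 2106


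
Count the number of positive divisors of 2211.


2211 = 3^1 × 11^1 × 67^1
d(2211) = (1+1) × (1+1) × (1+1) = 8

8 divisors


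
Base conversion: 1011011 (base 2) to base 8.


1011011 (base 2) = 91 (decimal)
91 (decimal) = 133 (base 8)


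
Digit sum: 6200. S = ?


6 + 2 + 0 + 0 = 8


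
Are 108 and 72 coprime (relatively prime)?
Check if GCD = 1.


Euclidean algorithm:
108 = 1 * 72 + 36
72 = 2 * 36 + 0
GCD(108, 72) = 36

No, not coprime (GCD = 36)


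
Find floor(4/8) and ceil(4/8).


4/8 = 0.5000
floor = 0
ceil = 1

floor = 0, ceil = 1


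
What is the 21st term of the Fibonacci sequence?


Sequence: 1, 1, 2, 3, 5, 8, 13, 21, 34, 55, 89, 144, 233, 377, 610, 987, 1597, 2584, 4181, 6765, 10946
F(21) = 10946


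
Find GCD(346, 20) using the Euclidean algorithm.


346 = 17 * 20 + 6
20 = 3 * 6 + 2
6 = 3 * 2 + 0
GCD = 2


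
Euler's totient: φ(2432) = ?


2432 = 2^7 × 19
Prime factors: 2, 19
φ(2432) = 2432 × (1-1/2) × (1-1/19)
= 2432 × 1/2 × 18/19 = 1152

φ(2432) = 1152


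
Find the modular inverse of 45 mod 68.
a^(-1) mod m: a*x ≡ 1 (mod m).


Use the extended Euclidean algorithm on (68, 45); each row r = 68*s + 45*t:
r=68, s=1, t=0
r=45, s=0, t=1
q=1: r=23, s=1, t=-1   [68*(1) + 45*(-1) = 23]
q=1: r=22, s=-1, t=2   [68*(-1) + 45*(2) = 22]
q=1: r=1, s=2, t=-3   [68*(2) + 45*(-3) = 1]
q=22: r=0, s=-45, t=68   [68*(-45) + 45*(68) = 0]
GCD = 1 with t = -3, so 45*(-3) ≡ 1 (mod 68)
Inverse = -3 mod 68 = 65
Check: 45 * 65 = 2925 ≡ 1 (mod 68)

45^(-1) ≡ 65 (mod 68)


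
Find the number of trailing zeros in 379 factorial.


floor(379/5) = 75
floor(379/25) = 15
floor(379/125) = 3
Total = 93

93 trailing zeros


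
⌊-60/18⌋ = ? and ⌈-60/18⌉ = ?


-60/18 = -3.3333
floor = -4
ceil = -3

floor = -4, ceil = -3


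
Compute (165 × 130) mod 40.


165 × 130 = 21450
21450 mod 40 = 10


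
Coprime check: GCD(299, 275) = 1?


Euclidean algorithm:
299 = 1 * 275 + 24
275 = 11 * 24 + 11
24 = 2 * 11 + 2
11 = 5 * 2 + 1
2 = 2 * 1 + 0
GCD(299, 275) = 1

Yes, coprime (GCD = 1)


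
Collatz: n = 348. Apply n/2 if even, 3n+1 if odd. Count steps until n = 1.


348 → 174 → 87 → 262 → 131 → 394 → 197 → 592 → 296 → 148 → 74 → 37 → 112 → 56 → 28 → 14 → 7 → 22 → 11 → 34 → 17 → 52 → 26 → 13 → 40 → 20 → 10 → 5 → 16 → 8 → 4 → 2 → 1
Total steps = 32

32 steps
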